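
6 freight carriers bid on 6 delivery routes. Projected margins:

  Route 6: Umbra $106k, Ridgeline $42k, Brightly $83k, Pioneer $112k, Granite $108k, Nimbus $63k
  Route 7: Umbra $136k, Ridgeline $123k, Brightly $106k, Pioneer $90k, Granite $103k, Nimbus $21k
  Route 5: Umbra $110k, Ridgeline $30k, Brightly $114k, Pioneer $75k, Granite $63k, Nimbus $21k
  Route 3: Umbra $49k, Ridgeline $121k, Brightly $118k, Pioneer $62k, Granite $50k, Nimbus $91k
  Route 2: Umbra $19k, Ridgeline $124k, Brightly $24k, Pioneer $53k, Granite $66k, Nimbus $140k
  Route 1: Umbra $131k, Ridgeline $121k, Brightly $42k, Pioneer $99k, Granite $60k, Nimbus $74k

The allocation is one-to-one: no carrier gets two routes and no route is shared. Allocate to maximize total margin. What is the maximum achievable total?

Maximum total: $721k

Optimal: Umbra→Route 1 ($131k), Ridgeline→Route 3 ($121k), Brightly→Route 5 ($114k), Pioneer→Route 6 ($112k), Granite→Route 7 ($103k), Nimbus→Route 2 ($140k) — total 131+121+114+112+103+140 = $721k.
Row-greedy (each carrier in turn takes its best remaining route) gives $627k, worse by 94.
No other one-to-one assignment exceeds $721k.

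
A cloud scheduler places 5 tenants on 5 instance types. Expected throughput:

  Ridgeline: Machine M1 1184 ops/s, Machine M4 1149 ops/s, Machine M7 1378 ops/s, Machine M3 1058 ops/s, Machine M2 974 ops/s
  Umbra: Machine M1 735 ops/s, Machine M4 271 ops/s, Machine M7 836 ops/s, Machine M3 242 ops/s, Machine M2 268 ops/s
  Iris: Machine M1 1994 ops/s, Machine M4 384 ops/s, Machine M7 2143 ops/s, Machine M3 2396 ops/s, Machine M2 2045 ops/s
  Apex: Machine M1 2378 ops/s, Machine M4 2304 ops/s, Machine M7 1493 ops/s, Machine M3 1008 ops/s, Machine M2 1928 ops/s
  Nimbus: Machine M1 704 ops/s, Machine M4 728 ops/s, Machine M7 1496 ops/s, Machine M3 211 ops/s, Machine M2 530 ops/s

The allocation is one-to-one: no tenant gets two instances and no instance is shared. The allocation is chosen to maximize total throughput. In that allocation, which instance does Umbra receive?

Umbra receives Machine M1.

This is the linear assignment problem.
Optimal: Ridgeline→Machine M2 (974 ops/s), Umbra→Machine M1 (735 ops/s), Iris→Machine M3 (2396 ops/s), Apex→Machine M4 (2304 ops/s), Nimbus→Machine M7 (1496 ops/s) — total 974+735+2396+2304+1496 = 7905 ops/s.
Max-entry greedy (repeatedly take the single best remaining cell) gives 7687 ops/s, worse by 218.
No other one-to-one assignment exceeds 7905 ops/s.
Umbra's own top instance is Machine M7 (836 ops/s), but forcing Umbra→Machine M7 and reassigning the rest optimally gives only 7312 ops/s — worse by 593.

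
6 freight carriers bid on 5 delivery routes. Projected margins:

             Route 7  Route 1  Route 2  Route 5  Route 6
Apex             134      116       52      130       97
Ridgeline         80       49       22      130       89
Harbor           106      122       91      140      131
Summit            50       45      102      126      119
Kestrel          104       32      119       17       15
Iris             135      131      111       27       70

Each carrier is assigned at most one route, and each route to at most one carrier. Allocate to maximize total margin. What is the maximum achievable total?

Optimal: Apex→Route 7 ($134k), Iris→Route 1 ($131k), Kestrel→Route 2 ($119k), Ridgeline→Route 5 ($130k), Harbor→Route 6 ($131k) — total 134+131+119+130+131 = $645k.
Column-greedy (each route in turn goes to its best remaining carrier) gives $625k, worse by 20.
Next-best assignment: Apex→Route 7, Iris→Route 1, Kestrel→Route 2, Harbor→Route 5, Summit→Route 6 = $643k.
Checked against all permutations: $645k is optimal.

Max total: $645k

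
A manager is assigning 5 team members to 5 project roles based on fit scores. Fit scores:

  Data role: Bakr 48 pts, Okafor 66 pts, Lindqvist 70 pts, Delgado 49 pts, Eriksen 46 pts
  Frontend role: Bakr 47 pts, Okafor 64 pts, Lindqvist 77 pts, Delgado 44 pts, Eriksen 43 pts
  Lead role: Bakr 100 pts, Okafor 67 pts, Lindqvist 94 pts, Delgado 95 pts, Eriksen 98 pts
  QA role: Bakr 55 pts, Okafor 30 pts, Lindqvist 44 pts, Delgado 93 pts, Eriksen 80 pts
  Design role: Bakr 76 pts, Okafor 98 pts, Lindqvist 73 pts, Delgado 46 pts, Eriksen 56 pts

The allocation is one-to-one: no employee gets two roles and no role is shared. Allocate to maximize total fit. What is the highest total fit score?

Optimal: Bakr→Data role (48 pts), Okafor→Design role (98 pts), Lindqvist→Frontend role (77 pts), Delgado→QA role (93 pts), Eriksen→Lead role (98 pts) — total 48+98+77+93+98 = 414 pts.
Column-greedy (each role in turn goes to its best remaining employee) gives 383 pts, worse by 31.
No other one-to-one assignment exceeds 414 pts.

Max total: 414 pts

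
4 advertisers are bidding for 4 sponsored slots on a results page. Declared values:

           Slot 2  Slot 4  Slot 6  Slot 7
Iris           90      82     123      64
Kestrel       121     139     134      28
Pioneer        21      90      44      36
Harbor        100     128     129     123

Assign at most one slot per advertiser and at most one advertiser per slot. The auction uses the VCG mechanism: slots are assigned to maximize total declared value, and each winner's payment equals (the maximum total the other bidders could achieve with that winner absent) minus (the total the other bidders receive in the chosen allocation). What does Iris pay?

Iris pays $13.

Efficient allocation: Iris→Slot 6 ($123), Kestrel→Slot 2 ($121), Pioneer→Slot 4 ($90), Harbor→Slot 7 ($123); total welfare W = $457.
Iris receives Slot 6 at value $123, so the others get W − 123 = $334.
Without Iris: best allocation of the remaining 3 bidders over all 4 slots is Kestrel→Slot 6 ($134), Pioneer→Slot 4 ($90), Harbor→Slot 7 ($123), total $347.
VCG payment = (others' best without Iris) − (others' welfare with Iris) = 347 − 334 = $13.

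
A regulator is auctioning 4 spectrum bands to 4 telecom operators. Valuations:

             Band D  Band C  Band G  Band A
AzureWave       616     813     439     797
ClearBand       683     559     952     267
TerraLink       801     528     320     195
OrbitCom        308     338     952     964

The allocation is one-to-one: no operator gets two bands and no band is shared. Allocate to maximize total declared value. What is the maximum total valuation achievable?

Max total: $3530M

Treat this as an assignment problem: match each operator to one band.
Optimal: AzureWave→Band C ($813M), ClearBand→Band G ($952M), TerraLink→Band D ($801M), OrbitCom→Band A ($964M) — total 813+952+801+964 = $3530M.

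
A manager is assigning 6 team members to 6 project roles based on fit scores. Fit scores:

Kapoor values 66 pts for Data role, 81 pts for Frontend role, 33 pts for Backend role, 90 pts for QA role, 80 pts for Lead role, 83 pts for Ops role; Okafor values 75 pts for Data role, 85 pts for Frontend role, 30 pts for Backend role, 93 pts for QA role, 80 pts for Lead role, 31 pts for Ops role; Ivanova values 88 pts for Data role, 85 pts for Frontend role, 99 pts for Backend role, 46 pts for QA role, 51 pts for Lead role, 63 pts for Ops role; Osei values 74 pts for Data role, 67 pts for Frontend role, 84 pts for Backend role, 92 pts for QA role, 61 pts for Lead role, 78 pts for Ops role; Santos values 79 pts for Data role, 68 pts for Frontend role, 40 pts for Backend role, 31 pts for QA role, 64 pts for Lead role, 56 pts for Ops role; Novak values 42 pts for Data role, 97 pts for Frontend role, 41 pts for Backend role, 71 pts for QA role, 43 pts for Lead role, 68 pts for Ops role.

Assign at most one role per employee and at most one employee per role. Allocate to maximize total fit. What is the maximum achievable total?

Max total: 530 pts

Treat this as an assignment problem: match each employee to one role.
Optimal: Kapoor→Ops role (83 pts), Okafor→Lead role (80 pts), Ivanova→Backend role (99 pts), Osei→QA role (92 pts), Santos→Data role (79 pts), Novak→Frontend role (97 pts) — total 83+80+99+92+79+97 = 530 pts.
Max-entry greedy (repeatedly take the single best remaining cell) gives 512 pts, worse by 18.
Next-best assignment: Kapoor→Lead role, Okafor→QA role, Ivanova→Backend role, Osei→Ops role, Santos→Data role, Novak→Frontend role = 526 pts.
Swapping Kapoor↔Osei (Kapoor→QA role 90 pts, Osei→Ops role 78 pts) loses 7.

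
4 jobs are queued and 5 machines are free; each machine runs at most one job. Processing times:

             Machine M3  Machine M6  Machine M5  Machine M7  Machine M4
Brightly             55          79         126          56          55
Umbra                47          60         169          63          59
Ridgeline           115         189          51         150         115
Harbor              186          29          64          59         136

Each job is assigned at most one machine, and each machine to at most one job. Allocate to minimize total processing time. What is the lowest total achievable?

Min total: 182 min

This is a one-to-one assignment (minimum-cost bipartite matching).
Optimal: Brightly→Machine M4 (55 min), Umbra→Machine M3 (47 min), Ridgeline→Machine M5 (51 min), Harbor→Machine M6 (29 min) — total 55+47+51+29 = 182 min.
Column-greedy (each machine in turn goes to its cheapest remaining job) gives 183 min, worse by 1.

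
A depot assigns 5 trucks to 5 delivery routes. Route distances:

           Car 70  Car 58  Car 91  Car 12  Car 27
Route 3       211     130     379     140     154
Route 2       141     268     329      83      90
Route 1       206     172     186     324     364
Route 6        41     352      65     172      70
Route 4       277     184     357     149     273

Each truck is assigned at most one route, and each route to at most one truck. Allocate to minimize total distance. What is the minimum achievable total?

This is a one-to-one assignment (minimum-cost bipartite matching).
Optimal: Car 70→Route 6 (41 km), Car 58→Route 3 (130 km), Car 91→Route 1 (186 km), Car 12→Route 4 (149 km), Car 27→Route 2 (90 km) — total 41+130+186+149+90 = 596 km.
Row-greedy (each truck in turn takes its cheapest remaining route) gives 713 km, worse by 117.

Minimum total: 596 km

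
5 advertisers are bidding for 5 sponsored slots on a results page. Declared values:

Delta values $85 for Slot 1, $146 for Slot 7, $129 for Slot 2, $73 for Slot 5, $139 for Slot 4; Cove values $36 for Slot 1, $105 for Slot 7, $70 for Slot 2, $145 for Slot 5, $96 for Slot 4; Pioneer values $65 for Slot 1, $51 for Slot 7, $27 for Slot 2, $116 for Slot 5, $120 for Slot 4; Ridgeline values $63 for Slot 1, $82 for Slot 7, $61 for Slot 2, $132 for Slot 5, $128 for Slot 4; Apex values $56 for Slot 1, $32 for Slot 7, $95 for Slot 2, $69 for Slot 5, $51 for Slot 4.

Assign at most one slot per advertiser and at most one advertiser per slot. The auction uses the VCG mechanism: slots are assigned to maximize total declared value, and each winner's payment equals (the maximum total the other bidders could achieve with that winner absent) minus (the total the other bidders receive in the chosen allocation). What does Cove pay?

Efficient allocation: Delta→Slot 7 ($146), Cove→Slot 5 ($145), Pioneer→Slot 1 ($65), Ridgeline→Slot 4 ($128), Apex→Slot 2 ($95); total welfare W = $579.
Cove receives Slot 5 at value $145, so the others get W − 145 = $434.
Without Cove: best allocation of the remaining 4 bidders over all 5 slots is Delta→Slot 7 ($146), Pioneer→Slot 4 ($120), Ridgeline→Slot 5 ($132), Apex→Slot 2 ($95), total $493.
VCG payment = (others' best without Cove) − (others' welfare with Cove) = 493 − 434 = $59.

Cove pays $59.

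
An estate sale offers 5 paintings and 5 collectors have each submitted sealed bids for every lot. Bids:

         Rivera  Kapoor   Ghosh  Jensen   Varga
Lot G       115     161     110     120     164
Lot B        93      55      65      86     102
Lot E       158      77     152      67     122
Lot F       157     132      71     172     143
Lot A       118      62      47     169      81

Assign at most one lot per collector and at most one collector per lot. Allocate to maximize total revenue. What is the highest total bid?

Maximum total: $741

Optimal: Rivera→Lot F ($157), Kapoor→Lot G ($161), Ghosh→Lot E ($152), Jensen→Lot A ($169), Varga→Lot B ($102) — total 157+161+152+169+102 = $741.
Next-best assignment: Rivera→Lot B, Kapoor→Lot G, Ghosh→Lot E, Jensen→Lot A, Varga→Lot F = $718.
Swapping Kapoor↔Varga (Kapoor→Lot B $55, Varga→Lot G $164) loses 44.
No other one-to-one assignment exceeds $741.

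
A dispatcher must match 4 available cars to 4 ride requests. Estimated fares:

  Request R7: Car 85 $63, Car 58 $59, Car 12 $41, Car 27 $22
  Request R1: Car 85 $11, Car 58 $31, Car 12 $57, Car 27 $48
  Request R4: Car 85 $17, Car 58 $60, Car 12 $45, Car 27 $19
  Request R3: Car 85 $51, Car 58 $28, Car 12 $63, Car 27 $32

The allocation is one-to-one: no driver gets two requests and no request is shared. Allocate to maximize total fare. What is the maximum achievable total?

Max total: $234

Optimal: Car 85→Request R7 ($63), Car 58→Request R4 ($60), Car 12→Request R3 ($63), Car 27→Request R1 ($48) — total 63+60+63+48 = $234.
Column-greedy (each request in turn goes to its best remaining driver) gives $212, worse by 22.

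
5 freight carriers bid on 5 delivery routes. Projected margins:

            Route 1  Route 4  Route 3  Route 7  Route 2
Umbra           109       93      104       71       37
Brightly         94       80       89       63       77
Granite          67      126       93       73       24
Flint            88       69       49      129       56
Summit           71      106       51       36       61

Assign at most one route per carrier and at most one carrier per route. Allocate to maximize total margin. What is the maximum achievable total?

Max total: $514k

Optimal: Umbra→Route 1 ($109k), Brightly→Route 3 ($89k), Granite→Route 4 ($126k), Flint→Route 7 ($129k), Summit→Route 2 ($61k) — total 109+89+126+129+61 = $514k.
Checked against all permutations: $514k is optimal.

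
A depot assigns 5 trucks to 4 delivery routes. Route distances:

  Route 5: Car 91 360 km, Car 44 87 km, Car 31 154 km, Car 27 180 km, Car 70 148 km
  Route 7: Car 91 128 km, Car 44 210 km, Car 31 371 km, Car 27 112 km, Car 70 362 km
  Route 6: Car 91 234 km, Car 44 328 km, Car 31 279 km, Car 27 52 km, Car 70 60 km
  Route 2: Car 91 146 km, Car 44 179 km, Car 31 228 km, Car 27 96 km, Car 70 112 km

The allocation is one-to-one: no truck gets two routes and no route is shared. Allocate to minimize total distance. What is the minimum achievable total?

This is a one-to-one assignment (minimum-cost bipartite matching).
Optimal: Car 44→Route 5 (87 km), Car 91→Route 7 (128 km), Car 70→Route 6 (60 km), Car 27→Route 2 (96 km) — total 87+128+60+96 = 371 km.
Column-greedy (each route in turn goes to its cheapest remaining truck) gives 405 km, worse by 34.
Next-best assignment: Car 44→Route 5, Car 91→Route 7, Car 27→Route 6, Car 70→Route 2 = 379 km.

Minimum total: 371 km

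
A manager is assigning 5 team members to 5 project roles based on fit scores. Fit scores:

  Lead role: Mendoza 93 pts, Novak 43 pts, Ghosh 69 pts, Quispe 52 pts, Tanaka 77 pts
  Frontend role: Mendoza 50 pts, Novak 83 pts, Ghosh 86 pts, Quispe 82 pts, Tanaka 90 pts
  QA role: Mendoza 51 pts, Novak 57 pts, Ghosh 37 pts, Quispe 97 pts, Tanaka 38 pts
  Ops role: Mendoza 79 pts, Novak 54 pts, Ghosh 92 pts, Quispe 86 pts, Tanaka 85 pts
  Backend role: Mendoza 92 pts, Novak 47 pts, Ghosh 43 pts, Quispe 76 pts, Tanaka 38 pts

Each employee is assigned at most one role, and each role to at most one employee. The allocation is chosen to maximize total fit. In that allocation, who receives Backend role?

Mendoza receives Backend role.

Optimal: Mendoza→Backend role (92 pts), Novak→Frontend role (83 pts), Ghosh→Ops role (92 pts), Quispe→QA role (97 pts), Tanaka→Lead role (77 pts) — total 92+83+92+97+77 = 441 pts.
Column-greedy (each role in turn goes to its best remaining employee) gives 419 pts, worse by 22.
Swapping Ghosh↔Tanaka (Ghosh→Lead role 69 pts, Tanaka→Ops role 85 pts) loses 15.
Every other assignment is strictly worse.
Mendoza's own top role is Lead role (93 pts), but forcing Mendoza→Lead role and reassigning the rest optimally gives only 419 pts — worse by 22.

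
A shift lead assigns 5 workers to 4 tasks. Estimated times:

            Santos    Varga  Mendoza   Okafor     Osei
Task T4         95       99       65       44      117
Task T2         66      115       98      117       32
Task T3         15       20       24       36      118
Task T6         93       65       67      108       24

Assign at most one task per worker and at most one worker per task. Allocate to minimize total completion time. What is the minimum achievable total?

Min total: 154 min

Optimal: Okafor→Task T4 (44 min), Santos→Task T2 (66 min), Varga→Task T3 (20 min), Osei→Task T6 (24 min) — total 44+66+20+24 = 154 min.
Row-greedy (each worker in turn takes its cheapest remaining task) gives 262 min, worse by 108.
Next-best assignment: Okafor→Task T4, Osei→Task T2, Santos→Task T3, Varga→Task T6 = 156 min.
Checked against all permutations: 154 min is optimal.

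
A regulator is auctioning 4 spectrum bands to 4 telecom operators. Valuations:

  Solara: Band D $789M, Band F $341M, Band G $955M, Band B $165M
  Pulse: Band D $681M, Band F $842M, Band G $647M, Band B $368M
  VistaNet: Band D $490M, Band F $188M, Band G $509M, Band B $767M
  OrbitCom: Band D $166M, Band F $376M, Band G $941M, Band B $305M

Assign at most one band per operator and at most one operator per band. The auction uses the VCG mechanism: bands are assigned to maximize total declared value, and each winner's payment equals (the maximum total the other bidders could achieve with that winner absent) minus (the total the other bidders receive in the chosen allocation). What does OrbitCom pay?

OrbitCom pays $166M.

Efficient allocation: Solara→Band D ($789M), Pulse→Band F ($842M), VistaNet→Band B ($767M), OrbitCom→Band G ($941M); total welfare W = $3339M.
OrbitCom receives Band G at value $941M, so the others get W − 941 = $2398M.
Without OrbitCom: best allocation of the remaining 3 bidders over all 4 bands is Solara→Band G ($955M), Pulse→Band F ($842M), VistaNet→Band B ($767M), total $2564M.
VCG payment = (others' best without OrbitCom) − (others' welfare with OrbitCom) = 2564 − 2398 = $166M.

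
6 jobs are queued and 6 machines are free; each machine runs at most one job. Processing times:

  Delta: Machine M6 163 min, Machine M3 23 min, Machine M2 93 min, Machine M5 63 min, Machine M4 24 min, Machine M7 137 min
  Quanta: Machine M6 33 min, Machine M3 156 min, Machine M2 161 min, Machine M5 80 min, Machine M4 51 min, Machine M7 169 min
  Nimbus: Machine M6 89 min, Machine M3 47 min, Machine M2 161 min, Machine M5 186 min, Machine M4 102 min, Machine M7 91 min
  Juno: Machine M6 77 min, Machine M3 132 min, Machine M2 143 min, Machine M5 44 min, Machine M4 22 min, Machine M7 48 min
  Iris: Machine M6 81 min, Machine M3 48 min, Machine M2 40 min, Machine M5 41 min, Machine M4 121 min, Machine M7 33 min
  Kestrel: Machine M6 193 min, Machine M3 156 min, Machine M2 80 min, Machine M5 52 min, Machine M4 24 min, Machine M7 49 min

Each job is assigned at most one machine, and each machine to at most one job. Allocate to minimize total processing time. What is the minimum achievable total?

Min total: 237 min

This is a one-to-one assignment (minimum-cost bipartite matching).
Optimal: Delta→Machine M4 (24 min), Quanta→Machine M6 (33 min), Nimbus→Machine M3 (47 min), Juno→Machine M5 (44 min), Iris→Machine M2 (40 min), Kestrel→Machine M7 (49 min) — total 24+33+47+44+40+49 = 237 min.
Min-entry greedy (repeatedly take the single cheapest remaining cell) gives 324 min, worse by 87.
Next-best assignment: Delta→Machine M4, Quanta→Machine M6, Nimbus→Machine M3, Juno→Machine M7, Iris→Machine M2, Kestrel→Machine M5 = 244 min.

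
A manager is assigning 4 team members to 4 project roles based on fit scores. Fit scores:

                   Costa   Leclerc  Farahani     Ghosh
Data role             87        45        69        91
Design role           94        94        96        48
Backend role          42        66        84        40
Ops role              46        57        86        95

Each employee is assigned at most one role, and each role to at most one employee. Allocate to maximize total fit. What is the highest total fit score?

Optimal: Costa→Data role (87 pts), Leclerc→Design role (94 pts), Farahani→Backend role (84 pts), Ghosh→Ops role (95 pts) — total 87+94+84+95 = 360 pts.
Row-greedy (each employee in turn takes its best remaining role) gives 337 pts, worse by 23.
Next-best assignment: Costa→Data role, Leclerc→Backend role, Farahani→Design role, Ghosh→Ops role = 344 pts.
Every other assignment is strictly worse.

Max total: 360 pts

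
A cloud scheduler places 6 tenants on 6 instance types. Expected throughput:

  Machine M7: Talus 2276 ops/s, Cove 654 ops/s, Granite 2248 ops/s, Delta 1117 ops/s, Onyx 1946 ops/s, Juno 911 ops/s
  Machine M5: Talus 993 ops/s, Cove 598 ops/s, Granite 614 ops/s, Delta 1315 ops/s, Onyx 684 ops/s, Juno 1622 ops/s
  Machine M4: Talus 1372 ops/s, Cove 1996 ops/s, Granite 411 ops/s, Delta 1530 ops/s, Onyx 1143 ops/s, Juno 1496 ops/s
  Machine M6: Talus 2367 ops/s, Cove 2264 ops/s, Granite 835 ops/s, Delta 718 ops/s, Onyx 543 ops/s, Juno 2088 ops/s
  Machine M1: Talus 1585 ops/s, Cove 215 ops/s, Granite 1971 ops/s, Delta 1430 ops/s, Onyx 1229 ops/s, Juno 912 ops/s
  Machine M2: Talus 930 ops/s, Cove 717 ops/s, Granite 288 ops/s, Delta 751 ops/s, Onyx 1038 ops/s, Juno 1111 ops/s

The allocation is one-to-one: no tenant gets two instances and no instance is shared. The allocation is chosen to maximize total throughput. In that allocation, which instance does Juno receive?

Treat this as an assignment problem: match each tenant to one instance.
Optimal: Talus→Machine M6 (2367 ops/s), Cove→Machine M4 (1996 ops/s), Granite→Machine M1 (1971 ops/s), Delta→Machine M5 (1315 ops/s), Onyx→Machine M7 (1946 ops/s), Juno→Machine M2 (1111 ops/s) — total 2367+1996+1971+1315+1946+1111 = 10706 ops/s.
Every other assignment is strictly worse.
Juno's own top instance is Machine M6 (2088 ops/s), but forcing Juno→Machine M6 and reassigning the rest optimally gives only 10684 ops/s — worse by 22.

Juno receives Machine M2.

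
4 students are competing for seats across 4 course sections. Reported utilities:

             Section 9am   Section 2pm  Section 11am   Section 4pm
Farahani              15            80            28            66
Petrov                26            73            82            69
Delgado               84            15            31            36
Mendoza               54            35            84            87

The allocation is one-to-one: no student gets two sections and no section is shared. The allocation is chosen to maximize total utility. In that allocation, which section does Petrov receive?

Petrov receives Section 11am.

Treat this as an assignment problem: match each student to one section.
Optimal: Farahani→Section 2pm (80 points), Petrov→Section 11am (82 points), Delgado→Section 9am (84 points), Mendoza→Section 4pm (87 points) — total 80+82+84+87 = 333 points.
Column-greedy (each section in turn goes to its best remaining student) gives 317 points, worse by 16.
Checked against all permutations: 333 points is optimal.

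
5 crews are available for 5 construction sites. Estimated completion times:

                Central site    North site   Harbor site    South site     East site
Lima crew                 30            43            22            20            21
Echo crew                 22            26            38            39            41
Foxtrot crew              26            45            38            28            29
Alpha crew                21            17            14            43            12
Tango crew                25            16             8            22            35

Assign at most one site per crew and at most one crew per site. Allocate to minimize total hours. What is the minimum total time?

Optimal: Lima crew→South site (20 hours), Echo crew→North site (26 hours), Foxtrot crew→Central site (26 hours), Alpha crew→East site (12 hours), Tango crew→Harbor site (8 hours) — total 20+26+26+12+8 = 92 hours.
Column-greedy (each site in turn goes to its cheapest remaining crew) gives 128 hours, worse by 36.
Next-best assignment: Lima crew→South site, Echo crew→Central site, Foxtrot crew→East site, Alpha crew→North site, Tango crew→Harbor site = 96 hours.

Min total: 92 hours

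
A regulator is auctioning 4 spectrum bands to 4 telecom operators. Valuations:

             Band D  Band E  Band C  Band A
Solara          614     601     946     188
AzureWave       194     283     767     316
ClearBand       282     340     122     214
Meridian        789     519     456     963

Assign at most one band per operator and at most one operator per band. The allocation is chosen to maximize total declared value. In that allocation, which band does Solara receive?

Optimal: Solara→Band D ($614M), AzureWave→Band C ($767M), ClearBand→Band E ($340M), Meridian→Band A ($963M) — total 614+767+340+963 = $2684M.
Row-greedy (each operator in turn takes its best remaining band) gives $2391M, worse by 293.
Swapping AzureWave↔Meridian (AzureWave→Band A $316M, Meridian→Band C $456M) loses 958.
Checked against all permutations: $2684M is optimal.
Solara's own top band is Band C ($946M), but forcing Solara→Band C and reassigning the rest optimally gives only $2474M — worse by 210.

Solara receives Band D.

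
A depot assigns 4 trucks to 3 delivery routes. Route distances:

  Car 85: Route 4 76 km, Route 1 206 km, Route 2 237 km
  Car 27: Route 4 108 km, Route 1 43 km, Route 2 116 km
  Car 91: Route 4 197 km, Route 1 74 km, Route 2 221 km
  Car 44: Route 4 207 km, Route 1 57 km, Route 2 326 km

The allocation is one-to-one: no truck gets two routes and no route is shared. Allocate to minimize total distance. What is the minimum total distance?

Optimal: Car 85→Route 4 (76 km), Car 44→Route 1 (57 km), Car 27→Route 2 (116 km) — total 76+57+116 = 249 km.
Min-entry greedy (repeatedly take the single cheapest remaining cell) gives 340 km, worse by 91.
No other one-to-one assignment undercuts 249 km.

Min total: 249 km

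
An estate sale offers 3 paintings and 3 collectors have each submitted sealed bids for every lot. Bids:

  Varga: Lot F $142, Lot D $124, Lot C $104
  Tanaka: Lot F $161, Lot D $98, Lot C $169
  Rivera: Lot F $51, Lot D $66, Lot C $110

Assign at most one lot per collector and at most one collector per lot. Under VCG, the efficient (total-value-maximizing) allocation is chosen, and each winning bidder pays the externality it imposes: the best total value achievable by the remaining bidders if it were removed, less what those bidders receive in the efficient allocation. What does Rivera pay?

Efficient allocation: Varga→Lot D ($124), Tanaka→Lot F ($161), Rivera→Lot C ($110); total welfare W = $395.
Rivera receives Lot C at value $110, so the others get W − 110 = $285.
Without Rivera: best allocation of the remaining 2 bidders over all 3 lots is Varga→Lot F ($142), Tanaka→Lot C ($169), total $311.
VCG payment = (others' best without Rivera) − (others' welfare with Rivera) = 311 − 285 = $26.

Rivera pays $26.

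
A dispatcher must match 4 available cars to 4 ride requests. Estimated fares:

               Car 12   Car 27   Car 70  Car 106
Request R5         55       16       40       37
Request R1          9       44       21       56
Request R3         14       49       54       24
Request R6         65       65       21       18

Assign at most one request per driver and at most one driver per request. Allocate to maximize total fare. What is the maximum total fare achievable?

Maximum total: $230

Optimal: Car 12→Request R5 ($55), Car 27→Request R6 ($65), Car 70→Request R3 ($54), Car 106→Request R1 ($56) — total 55+65+54+56 = $230.
Row-greedy (each driver in turn takes its best remaining request) gives $210, worse by 20.
Every other assignment is strictly worse.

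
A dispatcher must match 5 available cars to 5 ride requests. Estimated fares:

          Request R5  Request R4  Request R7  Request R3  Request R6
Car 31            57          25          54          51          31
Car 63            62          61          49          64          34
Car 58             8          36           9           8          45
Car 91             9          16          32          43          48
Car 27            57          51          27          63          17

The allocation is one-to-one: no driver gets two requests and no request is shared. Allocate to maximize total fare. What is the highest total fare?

This is the linear assignment problem.
Optimal: Car 31→Request R7 ($54), Car 63→Request R5 ($62), Car 58→Request R4 ($36), Car 91→Request R6 ($48), Car 27→Request R3 ($63) — total 54+62+36+48+63 = $263.
Column-greedy (each request in turn goes to its best remaining driver) gives $255, worse by 8.
No other one-to-one assignment exceeds $263.

Maximum total: $263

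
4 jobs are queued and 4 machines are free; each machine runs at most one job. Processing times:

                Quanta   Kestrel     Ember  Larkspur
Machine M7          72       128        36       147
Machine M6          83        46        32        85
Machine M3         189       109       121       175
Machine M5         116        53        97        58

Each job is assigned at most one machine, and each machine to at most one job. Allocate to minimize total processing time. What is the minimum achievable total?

This is a one-to-one assignment (minimum-cost bipartite matching).
Optimal: Quanta→Machine M7 (72 min), Kestrel→Machine M3 (109 min), Ember→Machine M6 (32 min), Larkspur→Machine M5 (58 min) — total 72+109+32+58 = 271 min.
Column-greedy (each machine in turn goes to its cheapest remaining job) gives 373 min, worse by 102.
Next-best assignment: Quanta→Machine M6, Kestrel→Machine M3, Ember→Machine M7, Larkspur→Machine M5 = 286 min.
Checked against all permutations: 271 min is optimal.

Min total: 271 min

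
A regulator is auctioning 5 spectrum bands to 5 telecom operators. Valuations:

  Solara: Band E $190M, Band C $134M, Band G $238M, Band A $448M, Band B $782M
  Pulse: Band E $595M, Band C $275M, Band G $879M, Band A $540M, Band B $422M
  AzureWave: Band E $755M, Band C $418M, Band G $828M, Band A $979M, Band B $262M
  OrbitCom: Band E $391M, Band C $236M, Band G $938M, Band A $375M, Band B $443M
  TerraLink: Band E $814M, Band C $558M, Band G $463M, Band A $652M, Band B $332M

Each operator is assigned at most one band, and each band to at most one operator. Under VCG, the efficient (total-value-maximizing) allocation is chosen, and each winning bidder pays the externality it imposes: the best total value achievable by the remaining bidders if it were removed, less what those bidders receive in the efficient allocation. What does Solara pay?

Efficient allocation: Solara→Band B ($782M), Pulse→Band E ($595M), AzureWave→Band A ($979M), OrbitCom→Band G ($938M), TerraLink→Band C ($558M); total welfare W = $3852M.
Solara receives Band B at value $782M, so the others get W − 782 = $3070M.
Without Solara: best allocation of the remaining 4 bidders over all 5 bands is Pulse→Band B ($422M), AzureWave→Band A ($979M), OrbitCom→Band G ($938M), TerraLink→Band E ($814M), total $3153M.
VCG payment = (others' best without Solara) − (others' welfare with Solara) = 3153 − 3070 = $83M.

Solara pays $83M.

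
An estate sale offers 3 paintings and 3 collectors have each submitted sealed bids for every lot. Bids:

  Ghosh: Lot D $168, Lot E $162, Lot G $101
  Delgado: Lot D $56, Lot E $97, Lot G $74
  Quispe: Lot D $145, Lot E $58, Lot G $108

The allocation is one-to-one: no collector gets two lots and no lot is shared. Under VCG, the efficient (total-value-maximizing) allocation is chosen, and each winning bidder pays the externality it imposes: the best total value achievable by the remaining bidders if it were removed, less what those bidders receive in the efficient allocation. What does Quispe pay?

Efficient allocation: Ghosh→Lot E ($162), Delgado→Lot G ($74), Quispe→Lot D ($145); total welfare W = $381.
Quispe receives Lot D at value $145, so the others get W − 145 = $236.
Without Quispe: best allocation of the remaining 2 bidders over all 3 lots is Ghosh→Lot D ($168), Delgado→Lot E ($97), total $265.
VCG payment = (others' best without Quispe) − (others' welfare with Quispe) = 265 − 236 = $29.

Quispe pays $29.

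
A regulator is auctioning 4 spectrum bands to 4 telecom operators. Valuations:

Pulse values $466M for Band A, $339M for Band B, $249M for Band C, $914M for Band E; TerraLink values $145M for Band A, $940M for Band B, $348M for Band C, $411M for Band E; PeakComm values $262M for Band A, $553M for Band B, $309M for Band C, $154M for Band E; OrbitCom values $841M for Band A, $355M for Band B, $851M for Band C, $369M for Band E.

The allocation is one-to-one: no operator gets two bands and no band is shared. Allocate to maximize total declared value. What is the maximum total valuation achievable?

Treat this as an assignment problem: match each operator to one band.
Optimal: Pulse→Band E ($914M), TerraLink→Band B ($940M), PeakComm→Band C ($309M), OrbitCom→Band A ($841M) — total 914+940+309+841 = $3004M.
Max-entry greedy (repeatedly take the single best remaining cell) gives $2967M, worse by 37.
Next-best assignment: Pulse→Band E, TerraLink→Band B, PeakComm→Band A, OrbitCom→Band C = $2967M.
Checked against all permutations: $3004M is optimal.

Maximum total: $3004M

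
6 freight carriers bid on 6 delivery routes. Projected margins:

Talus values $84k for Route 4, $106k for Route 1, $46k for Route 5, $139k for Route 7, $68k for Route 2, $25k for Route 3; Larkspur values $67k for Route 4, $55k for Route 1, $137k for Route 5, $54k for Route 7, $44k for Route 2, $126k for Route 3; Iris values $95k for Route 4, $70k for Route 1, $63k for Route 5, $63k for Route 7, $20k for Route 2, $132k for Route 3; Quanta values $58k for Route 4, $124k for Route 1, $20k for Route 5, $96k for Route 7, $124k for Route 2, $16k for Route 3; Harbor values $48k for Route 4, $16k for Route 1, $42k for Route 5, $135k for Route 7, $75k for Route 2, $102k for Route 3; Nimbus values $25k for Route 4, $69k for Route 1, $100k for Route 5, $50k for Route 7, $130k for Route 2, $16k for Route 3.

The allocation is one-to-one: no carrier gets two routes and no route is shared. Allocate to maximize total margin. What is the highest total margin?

Max total: $742k

This is the linear assignment problem.
Optimal: Talus→Route 4 ($84k), Larkspur→Route 5 ($137k), Iris→Route 3 ($132k), Quanta→Route 1 ($124k), Harbor→Route 7 ($135k), Nimbus→Route 2 ($130k) — total 84+137+132+124+135+130 = $742k.
Next-best assignment: Talus→Route 7, Larkspur→Route 5, Iris→Route 4, Quanta→Route 1, Harbor→Route 3, Nimbus→Route 2 = $727k.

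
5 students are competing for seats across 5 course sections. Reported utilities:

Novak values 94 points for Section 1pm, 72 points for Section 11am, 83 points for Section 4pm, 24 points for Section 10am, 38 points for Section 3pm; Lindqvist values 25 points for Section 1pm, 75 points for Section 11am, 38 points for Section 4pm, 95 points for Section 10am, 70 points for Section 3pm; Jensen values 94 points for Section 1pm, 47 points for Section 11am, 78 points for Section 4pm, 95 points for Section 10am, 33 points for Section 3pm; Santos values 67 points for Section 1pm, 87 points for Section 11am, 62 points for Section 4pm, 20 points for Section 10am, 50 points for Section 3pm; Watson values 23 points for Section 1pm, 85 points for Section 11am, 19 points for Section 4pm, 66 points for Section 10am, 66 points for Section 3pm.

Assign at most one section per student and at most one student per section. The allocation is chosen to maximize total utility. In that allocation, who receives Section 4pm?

Optimal: Novak→Section 4pm (83 points), Lindqvist→Section 10am (95 points), Jensen→Section 1pm (94 points), Santos→Section 11am (87 points), Watson→Section 3pm (66 points) — total 83+95+94+87+66 = 425 points.
Row-greedy (each student in turn takes its best remaining section) gives 420 points, worse by 5.
Novak's own top section is Section 1pm (94 points), but forcing Novak→Section 1pm and reassigning the rest optimally gives only 420 points — worse by 5.

Novak receives Section 4pm.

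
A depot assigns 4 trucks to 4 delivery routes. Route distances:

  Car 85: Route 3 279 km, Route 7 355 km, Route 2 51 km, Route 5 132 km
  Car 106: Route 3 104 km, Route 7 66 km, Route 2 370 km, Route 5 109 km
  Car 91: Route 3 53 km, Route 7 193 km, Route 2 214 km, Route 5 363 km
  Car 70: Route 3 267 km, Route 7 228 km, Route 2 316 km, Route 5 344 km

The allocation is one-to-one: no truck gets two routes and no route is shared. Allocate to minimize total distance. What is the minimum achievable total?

Optimal: Car 85→Route 2 (51 km), Car 106→Route 5 (109 km), Car 91→Route 3 (53 km), Car 70→Route 7 (228 km) — total 51+109+53+228 = 441 km.
Every other assignment is strictly worse.

Min total: 441 km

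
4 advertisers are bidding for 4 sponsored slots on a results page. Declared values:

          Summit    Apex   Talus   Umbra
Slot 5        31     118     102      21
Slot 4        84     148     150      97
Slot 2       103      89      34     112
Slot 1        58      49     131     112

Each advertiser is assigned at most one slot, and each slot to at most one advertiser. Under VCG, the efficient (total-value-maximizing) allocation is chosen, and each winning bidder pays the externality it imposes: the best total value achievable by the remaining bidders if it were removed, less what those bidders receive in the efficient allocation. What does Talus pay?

Efficient allocation: Summit→Slot 2 ($103), Apex→Slot 5 ($118), Talus→Slot 4 ($150), Umbra→Slot 1 ($112); total welfare W = $483.
Talus receives Slot 4 at value $150, so the others get W − 150 = $333.
Without Talus: best allocation of the remaining 3 bidders over all 4 slots is Summit→Slot 2 ($103), Apex→Slot 4 ($148), Umbra→Slot 1 ($112), total $363.
VCG payment = (others' best without Talus) − (others' welfare with Talus) = 363 − 333 = $30.

Talus pays $30.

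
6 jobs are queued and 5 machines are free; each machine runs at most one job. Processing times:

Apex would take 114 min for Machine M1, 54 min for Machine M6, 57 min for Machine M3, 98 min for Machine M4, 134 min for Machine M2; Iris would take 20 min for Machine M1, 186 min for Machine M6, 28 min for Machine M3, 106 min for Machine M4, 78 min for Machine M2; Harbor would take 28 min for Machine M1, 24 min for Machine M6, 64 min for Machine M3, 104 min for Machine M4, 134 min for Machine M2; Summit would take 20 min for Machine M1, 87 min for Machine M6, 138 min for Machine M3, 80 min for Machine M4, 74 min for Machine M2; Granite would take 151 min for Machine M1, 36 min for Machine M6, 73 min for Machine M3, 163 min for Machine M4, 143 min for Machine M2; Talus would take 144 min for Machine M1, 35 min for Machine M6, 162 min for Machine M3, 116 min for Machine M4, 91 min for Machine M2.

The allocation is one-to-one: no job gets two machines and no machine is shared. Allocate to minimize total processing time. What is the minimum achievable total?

Optimal: Summit→Machine M1 (20 min), Harbor→Machine M6 (24 min), Iris→Machine M3 (28 min), Apex→Machine M4 (98 min), Talus→Machine M2 (91 min) — total 20+24+28+98+91 = 261 min.
Column-greedy (each machine in turn goes to its cheapest remaining job) gives 272 min, worse by 11.
Next-best assignment: Harbor→Machine M1, Granite→Machine M6, Iris→Machine M3, Summit→Machine M4, Talus→Machine M2 = 263 min.
Swapping Talus↔Apex (Talus→Machine M4 116 min, Apex→Machine M2 134 min) adds 61.
No other one-to-one assignment undercuts 261 min.

Minimum total: 261 min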